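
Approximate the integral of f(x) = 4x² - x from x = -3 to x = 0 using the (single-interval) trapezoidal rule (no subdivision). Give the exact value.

T = (b−a)/2 · [f(-3) + f(0)] = 1.5·[39 + 0] = 58.5.

58.5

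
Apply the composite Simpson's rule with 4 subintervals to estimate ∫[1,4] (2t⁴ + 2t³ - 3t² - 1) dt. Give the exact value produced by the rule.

470.953125

h = (4 − 1)/4 = 0.75.
Nodes t₀,…,t₄ = 1, 1.75, 2.5, 3.25, 4.
f(t) = 2t⁴ + 2t³ - 3t² - 1: f₀=0, f₁=19.2890625, f₂=89.625, f₃=259.1015625, f₄=591.
(h/3)·[f₀ + 4f₁ + 2f₂ + 4f₃ + f₄] = 0.25·(1883.8125) = 470.953125.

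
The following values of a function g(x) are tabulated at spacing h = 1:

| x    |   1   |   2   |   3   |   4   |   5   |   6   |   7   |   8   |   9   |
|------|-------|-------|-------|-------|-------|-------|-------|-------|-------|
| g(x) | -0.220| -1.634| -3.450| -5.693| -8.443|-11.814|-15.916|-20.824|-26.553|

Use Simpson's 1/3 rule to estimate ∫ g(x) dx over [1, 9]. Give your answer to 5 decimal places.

h = 1, n = 8.
(h/3)·[y₀ + 4y₁ + 2y₂ + 4y₃ + 2y₄ + 4y₅ + 2y₆ + 4y₇ + y₈] = 0.333333·(-242.251) = -80.75033.

-80.75033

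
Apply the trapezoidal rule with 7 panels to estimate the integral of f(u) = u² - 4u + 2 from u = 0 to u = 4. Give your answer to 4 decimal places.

h = (4 − 0)/7 = 0.571429.
Nodes u₀,…,u₇ = 0, 0.571429, 1.142857, 1.714286, 2.285714, 2.857143, 3.428571, 4.
f(u) = u² - 4u + 2: f₀=2, f₁=0.040816, f₂=-1.265306, f₃=-1.918367, f₄=-1.918367, f₅=-1.265306, f₆=0.040816, f₇=2.
(h/2)·[f₀ + 2f₁ + 2f₂ + 2f₃ + 2f₄ + 2f₅ + 2f₆ + f₇] = 0.285714·(-8.571429) = -2.4490.

-2.4490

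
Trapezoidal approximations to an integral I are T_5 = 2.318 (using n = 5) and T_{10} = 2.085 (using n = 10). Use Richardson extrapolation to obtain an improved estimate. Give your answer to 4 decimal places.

R = (4·T_{10} − T_5) / 3 = (4·2.085 − 2.318)/3 = (6.022)/3 = 2.0073.

2.0073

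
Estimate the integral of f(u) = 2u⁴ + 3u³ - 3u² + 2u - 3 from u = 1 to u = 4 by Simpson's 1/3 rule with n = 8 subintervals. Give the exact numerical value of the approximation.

543.4658203125

h = (4 − 1)/8 = 0.375.
Nodes u₀,…,u₈ = 1, 1.375, 1.75, 2.125, 2.5, 2.875, 3.25, 3.625, 4.
f(u) = 2u⁴ + 3u³ - 3u² + 2u - 3: f₀=1, f₁=9.02587890625, f₂=26.1484375, f₃=57.27197265625, f₄=108.25, f₅=185.88525390625, f₆=297.9296875, f₇=453.08447265625, f₈=661.
(h/3)·[f₀ + 4f₁ + 2f₂ + 4f₃ + 2f₄ + 4f₅ + 2f₆ + 4f₇ + f₈] = 0.125·(4347.7265625) = 543.4658203125.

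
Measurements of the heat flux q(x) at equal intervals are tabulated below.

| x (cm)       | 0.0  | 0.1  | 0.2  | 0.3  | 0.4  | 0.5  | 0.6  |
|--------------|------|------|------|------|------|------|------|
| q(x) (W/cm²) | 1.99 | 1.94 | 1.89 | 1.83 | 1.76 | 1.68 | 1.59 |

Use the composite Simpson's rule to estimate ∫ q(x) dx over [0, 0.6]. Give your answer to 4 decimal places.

1.0893

h = 0.1, n = 6.
(h/3)·[y₀ + 4y₁ + 2y₂ + 4y₃ + 2y₄ + 4y₅ + y₆] = 0.033333·(32.68) = 1.0893.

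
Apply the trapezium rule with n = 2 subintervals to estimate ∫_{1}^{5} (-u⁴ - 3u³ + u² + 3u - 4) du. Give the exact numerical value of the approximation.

h = (5 − 1)/2 = 2.
Nodes u₀,…,u₂ = 1, 3, 5.
f(u) = -u⁴ - 3u³ + u² + 3u - 4: f₀=-4, f₁=-148, f₂=-964.
(h/2)·[f₀ + 2f₁ + f₂] = 1·(-1264) = -1264.

-1264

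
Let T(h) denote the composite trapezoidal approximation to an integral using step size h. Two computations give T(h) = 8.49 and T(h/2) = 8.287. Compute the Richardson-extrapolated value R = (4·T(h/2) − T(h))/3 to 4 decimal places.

R = (4·T(h/2) − T(h)) / 3 = (4·8.287 − 8.49)/3 = (24.658)/3 = 8.2193.

8.2193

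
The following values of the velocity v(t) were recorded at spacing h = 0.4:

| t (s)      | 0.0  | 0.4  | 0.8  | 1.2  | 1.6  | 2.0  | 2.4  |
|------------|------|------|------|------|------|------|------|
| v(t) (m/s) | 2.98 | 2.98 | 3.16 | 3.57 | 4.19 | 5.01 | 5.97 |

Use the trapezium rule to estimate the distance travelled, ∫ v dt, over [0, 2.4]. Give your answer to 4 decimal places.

9.3540

h = 0.4, n = 6.
(h/2)·[y₀ + 2y₁ + 2y₂ + 2y₃ + 2y₄ + 2y₅ + y₆] = 0.2·(46.77) = 9.3540.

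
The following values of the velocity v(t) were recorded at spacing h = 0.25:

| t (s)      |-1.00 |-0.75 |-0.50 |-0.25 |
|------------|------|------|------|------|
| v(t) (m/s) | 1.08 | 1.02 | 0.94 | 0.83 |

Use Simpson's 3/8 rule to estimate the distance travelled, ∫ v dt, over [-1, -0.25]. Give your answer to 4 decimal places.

h = 0.25, n = 3.
(3h/8)·[y₀ + 3y₁ + 3y₂ + y₃] = 0.09375·(7.79) = 0.7303.

0.7303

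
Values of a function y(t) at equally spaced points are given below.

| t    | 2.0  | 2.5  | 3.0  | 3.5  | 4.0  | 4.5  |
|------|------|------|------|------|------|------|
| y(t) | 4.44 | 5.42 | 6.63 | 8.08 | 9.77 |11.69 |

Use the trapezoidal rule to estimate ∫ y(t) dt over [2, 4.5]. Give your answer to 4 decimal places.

18.9825

h = 0.5, n = 5.
(h/2)·[y₀ + 2y₁ + 2y₂ + 2y₃ + 2y₄ + y₅] = 0.25·(75.93) = 18.9825.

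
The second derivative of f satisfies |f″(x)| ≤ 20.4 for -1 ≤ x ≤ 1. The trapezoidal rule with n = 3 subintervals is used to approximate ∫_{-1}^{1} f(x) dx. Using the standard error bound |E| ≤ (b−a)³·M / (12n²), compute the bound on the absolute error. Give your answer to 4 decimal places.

1.5111

|E| ≤ (2)³·20.4 / (12·3²) = 163.2/108 = 1.5111.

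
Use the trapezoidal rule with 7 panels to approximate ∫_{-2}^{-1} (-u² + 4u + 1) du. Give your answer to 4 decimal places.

-7.3367

h = (-1 − (-2))/7 = 0.142857.
Nodes u₀,…,u₇ = -2, -1.857143, -1.714286, -1.571429, -1.428571, -1.285714, -1.142857, -1.
f(u) = -u² + 4u + 1: f₀=-11, f₁=-9.877551, f₂=-8.795918, f₃=-7.755102, f₄=-6.755102, f₅=-5.795918, f₆=-4.877551, f₇=-4.
(h/2)·[f₀ + 2f₁ + 2f₂ + 2f₃ + 2f₄ + 2f₅ + 2f₆ + f₇] = 0.071429·(-102.714286) = -7.3367.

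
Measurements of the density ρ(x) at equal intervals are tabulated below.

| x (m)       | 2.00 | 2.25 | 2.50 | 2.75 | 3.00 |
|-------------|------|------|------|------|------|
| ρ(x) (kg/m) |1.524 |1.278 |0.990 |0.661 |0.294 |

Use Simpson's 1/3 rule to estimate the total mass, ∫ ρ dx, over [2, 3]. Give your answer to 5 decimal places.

h = 0.25, n = 4.
(h/3)·[y₀ + 4y₁ + 2y₂ + 4y₃ + y₄] = 0.083333·(11.554) = 0.96283.

0.96283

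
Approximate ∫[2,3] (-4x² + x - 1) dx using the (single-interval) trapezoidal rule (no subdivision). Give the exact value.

T = (b−a)/2 · [f(2) + f(3)] = 0.5·[(-15) + (-34)] = -24.5.

-24.5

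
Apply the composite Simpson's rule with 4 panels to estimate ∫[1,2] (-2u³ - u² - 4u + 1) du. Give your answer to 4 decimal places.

-14.8333

h = (2 − 1)/4 = 0.25.
Nodes u₀,…,u₄ = 1, 1.25, 1.5, 1.75, 2.
f(u) = -2u³ - u² - 4u + 1: f₀=-6, f₁=-9.46875, f₂=-14, f₃=-19.78125, f₄=-27.
(h/3)·[f₀ + 4f₁ + 2f₂ + 4f₃ + f₄] = 0.083333·(-178) = -14.8333.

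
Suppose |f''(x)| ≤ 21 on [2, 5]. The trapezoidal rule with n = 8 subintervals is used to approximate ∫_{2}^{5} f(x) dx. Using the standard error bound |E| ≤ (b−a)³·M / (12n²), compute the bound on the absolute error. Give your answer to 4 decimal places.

|E| ≤ (3)³·21 / (12·8²) = 567/768 = 0.7383.

0.7383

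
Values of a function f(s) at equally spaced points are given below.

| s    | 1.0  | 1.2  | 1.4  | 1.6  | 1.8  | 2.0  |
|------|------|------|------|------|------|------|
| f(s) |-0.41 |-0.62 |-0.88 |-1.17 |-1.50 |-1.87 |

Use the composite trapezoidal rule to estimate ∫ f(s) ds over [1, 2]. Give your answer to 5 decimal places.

h = 0.2, n = 5.
(h/2)·[y₀ + 2y₁ + 2y₂ + 2y₃ + 2y₄ + y₅] = 0.1·(-10.62) = -1.06200.

-1.06200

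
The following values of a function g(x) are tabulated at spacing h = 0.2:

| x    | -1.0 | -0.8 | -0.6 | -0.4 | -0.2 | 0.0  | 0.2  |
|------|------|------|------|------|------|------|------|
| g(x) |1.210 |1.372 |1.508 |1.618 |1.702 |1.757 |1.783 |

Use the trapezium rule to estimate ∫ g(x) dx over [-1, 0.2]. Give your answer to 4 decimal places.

1.8907

h = 0.2, n = 6.
(h/2)·[y₀ + 2y₁ + 2y₂ + 2y₃ + 2y₄ + 2y₅ + y₆] = 0.1·(18.907) = 1.8907.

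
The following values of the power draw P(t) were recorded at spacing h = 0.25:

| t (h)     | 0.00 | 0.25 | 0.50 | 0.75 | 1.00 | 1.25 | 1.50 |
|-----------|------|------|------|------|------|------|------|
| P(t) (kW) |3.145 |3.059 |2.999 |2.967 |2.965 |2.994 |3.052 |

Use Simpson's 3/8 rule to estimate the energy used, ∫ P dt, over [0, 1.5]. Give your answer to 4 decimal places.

4.5171

h = 0.25, n = 6.
(3h/8)·[y₀ + 3y₁ + 3y₂ + 2y₃ + 3y₄ + 3y₅ + y₆] = 0.09375·(48.182) = 4.5171.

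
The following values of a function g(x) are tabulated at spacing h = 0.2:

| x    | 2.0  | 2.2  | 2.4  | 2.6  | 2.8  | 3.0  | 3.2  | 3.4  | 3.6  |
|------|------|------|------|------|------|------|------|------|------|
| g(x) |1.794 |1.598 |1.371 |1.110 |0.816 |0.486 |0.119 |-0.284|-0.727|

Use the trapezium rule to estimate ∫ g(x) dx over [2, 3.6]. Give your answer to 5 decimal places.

1.14990

h = 0.2, n = 8.
(h/2)·[y₀ + 2y₁ + 2y₂ + 2y₃ + 2y₄ + 2y₅ + 2y₆ + 2y₇ + y₈] = 0.1·(11.499) = 1.14990.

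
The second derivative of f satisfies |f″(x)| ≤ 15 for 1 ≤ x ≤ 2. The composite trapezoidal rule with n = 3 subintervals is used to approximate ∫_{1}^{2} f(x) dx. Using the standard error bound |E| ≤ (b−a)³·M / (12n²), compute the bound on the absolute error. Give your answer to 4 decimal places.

|E| ≤ (1)³·15 / (12·3²) = 15/108 = 0.1389.

0.1389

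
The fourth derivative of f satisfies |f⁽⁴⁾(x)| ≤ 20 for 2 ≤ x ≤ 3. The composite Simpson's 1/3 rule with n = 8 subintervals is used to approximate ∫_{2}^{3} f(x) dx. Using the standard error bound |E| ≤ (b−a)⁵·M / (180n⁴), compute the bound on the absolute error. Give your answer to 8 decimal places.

0.00002713

|E| ≤ (1)⁵·20 / (180·8⁴) = 20/737280 = 0.00002713.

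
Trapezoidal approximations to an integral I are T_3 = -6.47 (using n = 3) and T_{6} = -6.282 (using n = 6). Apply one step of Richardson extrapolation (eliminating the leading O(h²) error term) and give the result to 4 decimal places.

R = (4·T_{6} − T_3) / 3 = (4·(-6.282) − (-6.47))/3 = (-18.658)/3 = -6.2193.

-6.2193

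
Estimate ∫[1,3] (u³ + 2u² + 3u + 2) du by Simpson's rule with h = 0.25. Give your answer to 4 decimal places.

h = (3 − 1)/8 = 0.25.
Nodes u₀,…,u₈ = 1, 1.25, 1.5, 1.75, 2, 2.25, 2.5, 2.75, 3.
f(u) = u³ + 2u² + 3u + 2: f₀=8, f₁=10.828125, f₂=14.375, f₃=18.734375, f₄=24, f₅=30.265625, f₆=37.625, f₇=46.171875, f₈=56.
(h/3)·[f₀ + 4f₁ + 2f₂ + 4f₃ + 2f₄ + 4f₅ + 2f₆ + 4f₇ + f₈] = 0.083333·(640) = 53.3333.

53.3333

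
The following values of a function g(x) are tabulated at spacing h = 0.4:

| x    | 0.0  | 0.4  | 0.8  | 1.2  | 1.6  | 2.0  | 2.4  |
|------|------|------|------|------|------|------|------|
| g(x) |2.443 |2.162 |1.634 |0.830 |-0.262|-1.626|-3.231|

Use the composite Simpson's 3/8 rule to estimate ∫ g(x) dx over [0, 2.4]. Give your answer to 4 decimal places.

h = 0.4, n = 6.
(3h/8)·[y₀ + 3y₁ + 3y₂ + 2y₃ + 3y₄ + 3y₅ + y₆] = 0.15·(6.596) = 0.9894.

0.9894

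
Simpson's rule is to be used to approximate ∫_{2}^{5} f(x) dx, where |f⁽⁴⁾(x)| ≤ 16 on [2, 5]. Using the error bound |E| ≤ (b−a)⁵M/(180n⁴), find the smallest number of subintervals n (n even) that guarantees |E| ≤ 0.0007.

Need 3888/(180n⁴) ≤ 0.0007.
n⁴ ≥ 3888/(180·0.0007) = 30857.1 ⇒ n ≥ 13.2538, so the smallest even n is 14. (n must be even for Simpson's rule.)

14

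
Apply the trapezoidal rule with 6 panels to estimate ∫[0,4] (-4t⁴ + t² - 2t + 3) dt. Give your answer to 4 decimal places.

-839.3909

h = (4 − 0)/6 = 0.666667.
Nodes t₀,…,t₆ = 0, 0.666667, 1.333333, 2, 2.666667, 3.333333, 4.
f(t) = -4t⁴ + t² - 2t + 3: f₀=3, f₁=1.320988, f₂=-10.530864, f₃=-61, f₄=-197.493827, f₅=-486.382716, f₆=-1013.
(h/2)·[f₀ + 2f₁ + 2f₂ + 2f₃ + 2f₄ + 2f₅ + f₆] = 0.333333·(-2518.172840) = -839.3909.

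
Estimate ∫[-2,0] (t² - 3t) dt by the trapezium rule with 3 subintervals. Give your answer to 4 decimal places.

8.8148

h = (0 − (-2))/3 = 0.666667.
Nodes t₀,…,t₃ = -2, -1.333333, -0.666667, 0.
f(t) = t² - 3t: f₀=10, f₁=5.777778, f₂=2.444444, f₃=0.
(h/2)·[f₀ + 2f₁ + 2f₂ + f₃] = 0.333333·(26.444444) = 8.8148.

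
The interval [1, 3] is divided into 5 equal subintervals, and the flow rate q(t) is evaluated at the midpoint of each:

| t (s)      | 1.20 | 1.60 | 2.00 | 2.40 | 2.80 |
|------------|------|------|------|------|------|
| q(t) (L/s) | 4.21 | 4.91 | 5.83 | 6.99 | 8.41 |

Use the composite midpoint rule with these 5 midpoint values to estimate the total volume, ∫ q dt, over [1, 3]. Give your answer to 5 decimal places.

12.14000

h = 0.4, n = 5.
h·[y(m₁) + y(m₂) + y(m₃) + y(m₄) + y(m₅)] = 0.4·(30.35) = 12.14000.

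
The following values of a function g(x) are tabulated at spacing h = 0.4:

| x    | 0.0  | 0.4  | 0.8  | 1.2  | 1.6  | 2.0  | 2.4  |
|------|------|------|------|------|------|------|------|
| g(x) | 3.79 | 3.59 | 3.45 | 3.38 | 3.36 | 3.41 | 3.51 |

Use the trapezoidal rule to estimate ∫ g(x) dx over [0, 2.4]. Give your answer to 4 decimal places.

h = 0.4, n = 6.
(h/2)·[y₀ + 2y₁ + 2y₂ + 2y₃ + 2y₄ + 2y₅ + y₆] = 0.2·(41.68) = 8.3360.

8.3360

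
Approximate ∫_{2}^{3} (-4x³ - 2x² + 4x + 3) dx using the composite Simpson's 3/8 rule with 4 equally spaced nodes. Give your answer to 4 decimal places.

-64.6667

h = (3 − 2)/3 = 0.333333.
Nodes x₀,…,x₃ = 2, 2.333333, 2.666667, 3.
f(x) = -4x³ - 2x² + 4x + 3: f₀=-29, f₁=-49.370370, f₂=-76.407407, f₃=-111.
(3h/8)·[f₀ + 3f₁ + 3f₂ + f₃] = 0.125·(-517.333333) = -64.6667.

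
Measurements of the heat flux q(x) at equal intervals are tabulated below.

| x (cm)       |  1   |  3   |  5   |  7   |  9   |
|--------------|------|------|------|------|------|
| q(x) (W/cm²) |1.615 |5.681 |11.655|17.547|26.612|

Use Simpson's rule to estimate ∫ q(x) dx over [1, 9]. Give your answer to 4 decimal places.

h = 2, n = 4.
(h/3)·[y₀ + 4y₁ + 2y₂ + 4y₃ + y₄] = 0.666667·(144.449) = 96.2993.

96.2993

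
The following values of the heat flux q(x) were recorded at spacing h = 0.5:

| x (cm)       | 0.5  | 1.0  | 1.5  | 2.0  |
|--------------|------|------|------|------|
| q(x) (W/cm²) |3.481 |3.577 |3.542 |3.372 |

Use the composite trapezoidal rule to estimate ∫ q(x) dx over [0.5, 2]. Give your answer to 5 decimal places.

5.27275

h = 0.5, n = 3.
(h/2)·[y₀ + 2y₁ + 2y₂ + y₃] = 0.25·(21.091) = 5.27275.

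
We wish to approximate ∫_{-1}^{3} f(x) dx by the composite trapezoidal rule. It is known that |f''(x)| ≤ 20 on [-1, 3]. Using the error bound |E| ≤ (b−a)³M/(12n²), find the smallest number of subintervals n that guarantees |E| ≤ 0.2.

Need 1280/(12n²) ≤ 0.2.
n² ≥ 1280/(12·0.2) = 533.333 ⇒ n ≥ 23.0940, so the smallest n is 24.

24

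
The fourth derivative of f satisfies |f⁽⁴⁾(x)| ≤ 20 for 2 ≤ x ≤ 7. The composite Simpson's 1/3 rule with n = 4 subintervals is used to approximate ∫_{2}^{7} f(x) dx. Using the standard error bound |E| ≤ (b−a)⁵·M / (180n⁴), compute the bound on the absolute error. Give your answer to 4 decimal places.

1.3563

|E| ≤ (5)⁵·20 / (180·4⁴) = 62500/46080 = 1.3563.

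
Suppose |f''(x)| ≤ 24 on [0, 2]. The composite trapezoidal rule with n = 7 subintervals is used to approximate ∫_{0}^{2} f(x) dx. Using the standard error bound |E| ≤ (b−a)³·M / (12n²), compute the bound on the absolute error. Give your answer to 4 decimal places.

0.3265

|E| ≤ (2)³·24 / (12·7²) = 192/588 = 0.3265.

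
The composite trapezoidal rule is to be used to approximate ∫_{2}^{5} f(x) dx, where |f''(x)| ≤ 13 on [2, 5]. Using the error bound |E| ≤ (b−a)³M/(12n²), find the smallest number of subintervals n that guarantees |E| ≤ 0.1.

18

Need 351/(12n²) ≤ 0.1.
n² ≥ 351/(12·0.1) = 292.5 ⇒ n ≥ 17.1026, so the smallest n is 18.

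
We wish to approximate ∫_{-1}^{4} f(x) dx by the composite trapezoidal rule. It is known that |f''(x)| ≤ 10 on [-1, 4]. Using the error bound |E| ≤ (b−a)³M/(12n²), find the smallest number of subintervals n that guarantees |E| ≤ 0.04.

52

Need 1250/(12n²) ≤ 0.04.
n² ≥ 1250/(12·0.04) = 2604.17 ⇒ n ≥ 51.0310, so the smallest n is 52.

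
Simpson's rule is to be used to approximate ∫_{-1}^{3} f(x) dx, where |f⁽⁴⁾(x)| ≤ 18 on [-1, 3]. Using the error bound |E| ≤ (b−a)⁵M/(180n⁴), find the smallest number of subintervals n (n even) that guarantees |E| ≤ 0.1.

6

Need 18432/(180n⁴) ≤ 0.1.
n⁴ ≥ 18432/(180·0.1) = 1024 ⇒ n ≥ 5.6569, so the smallest even n is 6. (n must be even for Simpson's rule.)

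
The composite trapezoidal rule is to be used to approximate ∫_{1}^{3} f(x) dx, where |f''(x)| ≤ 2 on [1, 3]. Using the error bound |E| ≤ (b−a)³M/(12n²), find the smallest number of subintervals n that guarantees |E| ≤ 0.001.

37

Need 16/(12n²) ≤ 0.001.
n² ≥ 16/(12·0.001) = 1333.33 ⇒ n ≥ 36.5148, so the smallest n is 37.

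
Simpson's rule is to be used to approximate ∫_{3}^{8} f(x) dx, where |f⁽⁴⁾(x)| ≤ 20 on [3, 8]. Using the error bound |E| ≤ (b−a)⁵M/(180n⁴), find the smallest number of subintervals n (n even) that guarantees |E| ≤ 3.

Need 62500/(180n⁴) ≤ 3.
n⁴ ≥ 62500/(180·3) = 115.741 ⇒ n ≥ 3.2800, so the smallest even n is 4. (n must be even for Simpson's rule.)

4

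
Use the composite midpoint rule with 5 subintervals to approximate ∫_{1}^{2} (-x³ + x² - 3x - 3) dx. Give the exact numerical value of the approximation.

h = (2 − 1)/5 = 0.2.
Midpoints m₁,…,m₅ = 1.1, 1.3, 1.5, 1.7, 1.9.
f(m₁)=-6.421, f(m₂)=-7.407, f(m₃)=-8.625, f(m₄)=-10.123, f(m₅)=-11.949.
h·[f(m₁) + f(m₂) + f(m₃) + f(m₄) + f(m₅)] = 0.2·(-44.525) = -8.905.

-8.905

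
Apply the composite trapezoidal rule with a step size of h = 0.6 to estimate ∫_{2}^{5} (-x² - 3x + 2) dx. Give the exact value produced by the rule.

-64.68

h = (5 − 2)/5 = 0.6.
Nodes x₀,…,x₅ = 2, 2.6, 3.2, 3.8, 4.4, 5.
f(x) = -x² - 3x + 2: f₀=-8, f₁=-12.56, f₂=-17.84, f₃=-23.84, f₄=-30.56, f₅=-38.
(h/2)·[f₀ + 2f₁ + 2f₂ + 2f₃ + 2f₄ + f₅] = 0.3·(-215.6) = -64.68.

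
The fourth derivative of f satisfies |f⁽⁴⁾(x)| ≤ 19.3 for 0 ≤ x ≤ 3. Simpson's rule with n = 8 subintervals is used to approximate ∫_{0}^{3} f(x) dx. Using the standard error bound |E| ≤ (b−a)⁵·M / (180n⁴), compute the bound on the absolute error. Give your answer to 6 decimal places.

0.006361

|E| ≤ (3)⁵·19.3 / (180·8⁴) = 4689.9/737280 = 0.006361.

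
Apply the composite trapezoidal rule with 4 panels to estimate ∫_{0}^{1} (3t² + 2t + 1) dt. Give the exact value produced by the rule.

3.03125

h = (1 − 0)/4 = 0.25.
Nodes t₀,…,t₄ = 0, 0.25, 0.5, 0.75, 1.
f(t) = 3t² + 2t + 1: f₀=1, f₁=1.6875, f₂=2.75, f₃=4.1875, f₄=6.
(h/2)·[f₀ + 2f₁ + 2f₂ + 2f₃ + f₄] = 0.125·(24.25) = 3.03125.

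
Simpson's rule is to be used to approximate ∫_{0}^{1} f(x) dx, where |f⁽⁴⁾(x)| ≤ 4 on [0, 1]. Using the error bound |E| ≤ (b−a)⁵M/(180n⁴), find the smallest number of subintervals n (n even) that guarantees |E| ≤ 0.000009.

8

Need 4/(180n⁴) ≤ 0.000009.
n⁴ ≥ 4/(180·0.000009) = 2469.14 ⇒ n ≥ 7.0491, so the smallest even n is 8. (n must be even for Simpson's rule.)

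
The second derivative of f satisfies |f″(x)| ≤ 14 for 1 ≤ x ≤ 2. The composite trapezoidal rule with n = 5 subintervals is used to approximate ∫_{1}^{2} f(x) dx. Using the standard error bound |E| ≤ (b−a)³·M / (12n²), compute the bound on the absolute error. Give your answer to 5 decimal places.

0.04667

|E| ≤ (1)³·14 / (12·5²) = 14/300 = 0.04667.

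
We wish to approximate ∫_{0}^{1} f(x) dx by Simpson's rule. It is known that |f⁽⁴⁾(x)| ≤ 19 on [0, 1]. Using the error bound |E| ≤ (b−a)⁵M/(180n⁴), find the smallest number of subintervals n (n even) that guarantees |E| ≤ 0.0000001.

Need 19/(180n⁴) ≤ 0.0000001.
n⁴ ≥ 19/(180·0.0000001) = 1.05556e+06 ⇒ n ≥ 32.0531, so the smallest even n is 34. (n must be even for Simpson's rule.)

34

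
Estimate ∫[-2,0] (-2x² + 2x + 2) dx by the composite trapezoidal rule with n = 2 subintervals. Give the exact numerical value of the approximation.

h = (0 − (-2))/2 = 1.
Nodes x₀,…,x₂ = -2, -1, 0.
f(x) = -2x² + 2x + 2: f₀=-10, f₁=-2, f₂=2.
(h/2)·[f₀ + 2f₁ + f₂] = 0.5·(-12) = -6.

-6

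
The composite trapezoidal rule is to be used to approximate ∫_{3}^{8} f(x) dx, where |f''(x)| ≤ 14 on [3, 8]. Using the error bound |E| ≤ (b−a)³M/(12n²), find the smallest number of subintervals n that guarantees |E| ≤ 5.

Need 1750/(12n²) ≤ 5.
n² ≥ 1750/(12·5) = 29.1667 ⇒ n ≥ 5.4006, so the smallest n is 6.

6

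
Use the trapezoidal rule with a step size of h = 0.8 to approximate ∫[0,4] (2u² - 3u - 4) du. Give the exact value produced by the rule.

3.52

h = (4 − 0)/5 = 0.8.
Nodes u₀,…,u₅ = 0, 0.8, 1.6, 2.4, 3.2, 4.
f(u) = 2u² - 3u - 4: f₀=-4, f₁=-5.12, f₂=-3.68, f₃=0.32, f₄=6.88, f₅=16.
(h/2)·[f₀ + 2f₁ + 2f₂ + 2f₃ + 2f₄ + f₅] = 0.4·(8.8) = 3.52.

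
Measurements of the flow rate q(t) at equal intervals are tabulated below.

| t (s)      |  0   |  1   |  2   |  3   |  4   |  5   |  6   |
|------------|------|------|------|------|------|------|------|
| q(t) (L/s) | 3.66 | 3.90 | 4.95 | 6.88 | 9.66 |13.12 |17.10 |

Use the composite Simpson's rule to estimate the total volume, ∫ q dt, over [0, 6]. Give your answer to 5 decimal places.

48.52667

h = 1, n = 6.
(h/3)·[y₀ + 4y₁ + 2y₂ + 4y₃ + 2y₄ + 4y₅ + y₆] = 0.333333·(145.58) = 48.52667.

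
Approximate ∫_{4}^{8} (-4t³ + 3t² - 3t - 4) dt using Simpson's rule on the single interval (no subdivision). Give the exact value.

-3480

S = (b−a)/6 · [f(4) + 4f(6) + f(8)] = 0.666667·[(-224) + 4·(-778) + (-1884)] = -3480.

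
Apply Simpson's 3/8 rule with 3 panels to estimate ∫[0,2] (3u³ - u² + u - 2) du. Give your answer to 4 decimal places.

7.3333

h = (2 − 0)/3 = 0.666667.
Nodes u₀,…,u₃ = 0, 0.666667, 1.333333, 2.
f(u) = 3u³ - u² + u - 2: f₀=-2, f₁=-0.888889, f₂=4.666667, f₃=20.
(3h/8)·[f₀ + 3f₁ + 3f₂ + f₃] = 0.25·(29.333333) = 7.3333.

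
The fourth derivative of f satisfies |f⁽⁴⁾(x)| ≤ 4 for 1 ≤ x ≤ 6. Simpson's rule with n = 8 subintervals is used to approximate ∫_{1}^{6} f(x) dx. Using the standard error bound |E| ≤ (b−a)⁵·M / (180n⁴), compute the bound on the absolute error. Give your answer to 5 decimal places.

0.01695

|E| ≤ (5)⁵·4 / (180·8⁴) = 12500/737280 = 0.01695.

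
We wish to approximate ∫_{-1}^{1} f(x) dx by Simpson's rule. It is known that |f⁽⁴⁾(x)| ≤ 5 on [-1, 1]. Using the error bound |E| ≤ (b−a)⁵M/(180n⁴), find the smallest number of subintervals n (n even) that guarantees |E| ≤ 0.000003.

Need 160/(180n⁴) ≤ 0.000003.
n⁴ ≥ 160/(180·0.000003) = 296296 ⇒ n ≥ 23.3309, so the smallest even n is 24. (n must be even for Simpson's rule.)

24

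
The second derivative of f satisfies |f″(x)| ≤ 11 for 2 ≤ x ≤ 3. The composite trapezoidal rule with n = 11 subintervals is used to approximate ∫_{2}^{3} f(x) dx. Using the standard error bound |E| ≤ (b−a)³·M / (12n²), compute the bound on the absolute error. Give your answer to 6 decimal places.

|E| ≤ (1)³·11 / (12·11²) = 11/1452 = 0.007576.

0.007576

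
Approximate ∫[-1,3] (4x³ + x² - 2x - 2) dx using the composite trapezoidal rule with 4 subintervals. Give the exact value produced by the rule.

h = (3 − (-1))/4 = 1.
Nodes x₀,…,x₄ = -1, 0, 1, 2, 3.
f(x) = 4x³ + x² - 2x - 2: f₀=-3, f₁=-2, f₂=1, f₃=30, f₄=109.
(h/2)·[f₀ + 2f₁ + 2f₂ + 2f₃ + f₄] = 0.5·(164) = 82.

82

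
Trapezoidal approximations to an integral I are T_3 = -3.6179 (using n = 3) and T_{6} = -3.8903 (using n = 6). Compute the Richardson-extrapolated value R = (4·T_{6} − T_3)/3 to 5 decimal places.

-3.98110

R = (4·T_{6} − T_3) / 3 = (4·(-3.8903) − (-3.6179))/3 = (-11.9433)/3 = -3.98110.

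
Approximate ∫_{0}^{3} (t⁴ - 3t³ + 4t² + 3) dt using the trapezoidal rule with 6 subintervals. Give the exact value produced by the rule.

h = (3 − 0)/6 = 0.5.
Nodes t₀,…,t₆ = 0, 0.5, 1, 1.5, 2, 2.5, 3.
f(t) = t⁴ - 3t³ + 4t² + 3: f₀=3, f₁=3.6875, f₂=5, f₃=6.9375, f₄=11, f₅=20.1875, f₆=39.
(h/2)·[f₀ + 2f₁ + 2f₂ + 2f₃ + 2f₄ + 2f₅ + f₆] = 0.25·(135.625) = 33.90625.

33.90625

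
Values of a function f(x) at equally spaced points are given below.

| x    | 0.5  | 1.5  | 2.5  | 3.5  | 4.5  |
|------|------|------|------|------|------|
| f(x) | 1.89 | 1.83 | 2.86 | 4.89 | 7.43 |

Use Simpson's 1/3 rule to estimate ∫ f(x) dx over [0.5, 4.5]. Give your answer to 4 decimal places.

13.9733

h = 1, n = 4.
(h/3)·[y₀ + 4y₁ + 2y₂ + 4y₃ + y₄] = 0.333333·(41.92) = 13.9733.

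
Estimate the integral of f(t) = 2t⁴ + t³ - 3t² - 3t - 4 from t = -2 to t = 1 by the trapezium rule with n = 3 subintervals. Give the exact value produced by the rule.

h = (1 − (-2))/3 = 1.
Nodes t₀,…,t₃ = -2, -1, 0, 1.
f(t) = 2t⁴ + t³ - 3t² - 3t - 4: f₀=14, f₁=-3, f₂=-4, f₃=-7.
(h/2)·[f₀ + 2f₁ + 2f₂ + f₃] = 0.5·(-7) = -3.5.

-3.5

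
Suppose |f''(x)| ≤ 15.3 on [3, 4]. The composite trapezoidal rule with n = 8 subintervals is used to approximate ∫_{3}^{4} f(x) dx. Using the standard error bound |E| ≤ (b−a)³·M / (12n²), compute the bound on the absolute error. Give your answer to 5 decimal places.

0.01992

|E| ≤ (1)³·15.3 / (12·8²) = 15.3/768 = 0.01992.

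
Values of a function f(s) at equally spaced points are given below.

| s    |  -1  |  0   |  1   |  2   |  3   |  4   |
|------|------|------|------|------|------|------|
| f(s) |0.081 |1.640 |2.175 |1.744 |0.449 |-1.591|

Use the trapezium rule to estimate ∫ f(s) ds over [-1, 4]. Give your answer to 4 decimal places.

5.2530

h = 1, n = 5.
(h/2)·[y₀ + 2y₁ + 2y₂ + 2y₃ + 2y₄ + y₅] = 0.5·(10.506) = 5.2530.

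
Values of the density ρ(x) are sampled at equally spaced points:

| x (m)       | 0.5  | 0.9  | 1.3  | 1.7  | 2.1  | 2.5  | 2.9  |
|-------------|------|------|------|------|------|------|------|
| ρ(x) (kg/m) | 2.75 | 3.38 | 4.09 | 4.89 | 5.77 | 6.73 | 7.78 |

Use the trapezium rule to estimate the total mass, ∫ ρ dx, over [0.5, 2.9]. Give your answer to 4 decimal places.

h = 0.4, n = 6.
(h/2)·[y₀ + 2y₁ + 2y₂ + 2y₃ + 2y₄ + 2y₅ + y₆] = 0.2·(60.25) = 12.0500.

12.0500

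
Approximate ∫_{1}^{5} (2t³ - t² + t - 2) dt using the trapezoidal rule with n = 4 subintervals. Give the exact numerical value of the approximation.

286

h = (5 − 1)/4 = 1.
Nodes t₀,…,t₄ = 1, 2, 3, 4, 5.
f(t) = 2t³ - t² + t - 2: f₀=0, f₁=12, f₂=46, f₃=114, f₄=228.
(h/2)·[f₀ + 2f₁ + 2f₂ + 2f₃ + f₄] = 0.5·(572) = 286.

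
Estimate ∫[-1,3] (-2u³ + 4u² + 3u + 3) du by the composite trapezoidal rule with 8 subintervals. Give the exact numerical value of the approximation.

21

h = (3 − (-1))/8 = 0.5.
Nodes u₀,…,u₈ = -1, -0.5, 0, 0.5, 1, 1.5, 2, 2.5, 3.
f(u) = -2u³ + 4u² + 3u + 3: f₀=6, f₁=2.75, f₂=3, f₃=5.25, f₄=8, f₅=9.75, f₆=9, f₇=4.25, f₈=-6.
(h/2)·[f₀ + 2f₁ + 2f₂ + 2f₃ + 2f₄ + 2f₅ + 2f₆ + 2f₇ + f₈] = 0.25·(84) = 21.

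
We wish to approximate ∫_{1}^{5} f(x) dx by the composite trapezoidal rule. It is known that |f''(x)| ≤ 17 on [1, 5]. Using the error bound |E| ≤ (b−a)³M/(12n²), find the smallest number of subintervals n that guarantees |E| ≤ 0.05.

43

Need 1088/(12n²) ≤ 0.05.
n² ≥ 1088/(12·0.05) = 1813.33 ⇒ n ≥ 42.5833, so the smallest n is 43.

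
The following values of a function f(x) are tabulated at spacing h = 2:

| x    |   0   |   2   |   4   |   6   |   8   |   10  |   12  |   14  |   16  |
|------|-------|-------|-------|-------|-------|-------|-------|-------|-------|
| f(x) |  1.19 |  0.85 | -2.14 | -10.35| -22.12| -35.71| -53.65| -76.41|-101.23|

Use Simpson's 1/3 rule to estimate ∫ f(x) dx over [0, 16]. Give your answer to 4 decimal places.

-494.8933

h = 2, n = 8.
(h/3)·[y₀ + 4y₁ + 2y₂ + 4y₃ + 2y₄ + 4y₅ + 2y₆ + 4y₇ + y₈] = 0.666667·(-742.34) = -494.8933.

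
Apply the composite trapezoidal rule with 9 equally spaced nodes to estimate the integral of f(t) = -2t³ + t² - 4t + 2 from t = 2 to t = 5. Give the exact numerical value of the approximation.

h = (5 − 2)/8 = 0.375.
Nodes t₀,…,t₈ = 2, 2.375, 2.75, 3.125, 3.5, 3.875, 4.25, 4.625, 5.
f(t) = -2t³ + t² - 4t + 2: f₀=-18, f₁=-28.65234375, f₂=-43.03125, f₃=-61.76953125, f₄=-85.5, f₅=-114.85546875, f₆=-150.46875, f₇=-192.97265625, f₈=-243.
(h/2)·[f₀ + 2f₁ + 2f₂ + 2f₃ + 2f₄ + 2f₅ + 2f₆ + 2f₇ + f₈] = 0.1875·(-1615.5) = -302.90625.

-302.90625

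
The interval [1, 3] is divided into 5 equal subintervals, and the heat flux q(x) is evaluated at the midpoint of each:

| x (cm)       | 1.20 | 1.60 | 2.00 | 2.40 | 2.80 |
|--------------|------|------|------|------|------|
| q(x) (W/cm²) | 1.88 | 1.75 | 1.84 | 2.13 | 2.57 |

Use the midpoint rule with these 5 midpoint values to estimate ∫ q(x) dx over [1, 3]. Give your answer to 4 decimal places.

4.0680

h = 0.4, n = 5.
h·[y(m₁) + y(m₂) + y(m₃) + y(m₄) + y(m₅)] = 0.4·(10.17) = 4.0680.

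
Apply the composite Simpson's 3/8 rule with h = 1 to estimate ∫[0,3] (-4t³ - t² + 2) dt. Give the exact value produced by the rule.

-84

h = (3 − 0)/3 = 1.
Nodes t₀,…,t₃ = 0, 1, 2, 3.
f(t) = -4t³ - t² + 2: f₀=2, f₁=-3, f₂=-34, f₃=-115.
(3h/8)·[f₀ + 3f₁ + 3f₂ + f₃] = 0.375·(-224) = -84.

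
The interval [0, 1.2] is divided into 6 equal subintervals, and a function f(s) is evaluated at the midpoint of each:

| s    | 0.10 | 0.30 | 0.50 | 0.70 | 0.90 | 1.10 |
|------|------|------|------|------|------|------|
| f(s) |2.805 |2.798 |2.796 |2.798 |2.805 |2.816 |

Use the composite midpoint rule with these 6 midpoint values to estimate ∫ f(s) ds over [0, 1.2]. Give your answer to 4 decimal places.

3.3636

h = 0.2, n = 6.
h·[y(m₁) + y(m₂) + y(m₃) + y(m₄) + y(m₅) + y(m₆)] = 0.2·(16.818) = 3.3636.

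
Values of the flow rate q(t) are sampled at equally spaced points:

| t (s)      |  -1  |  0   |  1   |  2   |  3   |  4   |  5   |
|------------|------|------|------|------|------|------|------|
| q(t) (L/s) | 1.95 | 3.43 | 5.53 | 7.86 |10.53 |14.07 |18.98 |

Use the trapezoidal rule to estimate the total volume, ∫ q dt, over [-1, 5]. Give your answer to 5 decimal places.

51.88500

h = 1, n = 6.
(h/2)·[y₀ + 2y₁ + 2y₂ + 2y₃ + 2y₄ + 2y₅ + y₆] = 0.5·(103.77) = 51.88500.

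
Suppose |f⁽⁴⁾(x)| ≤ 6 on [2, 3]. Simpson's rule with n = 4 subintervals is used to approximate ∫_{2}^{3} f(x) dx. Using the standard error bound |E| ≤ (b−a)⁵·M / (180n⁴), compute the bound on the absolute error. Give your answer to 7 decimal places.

|E| ≤ (1)⁵·6 / (180·4⁴) = 6/46080 = 0.0001302.

0.0001302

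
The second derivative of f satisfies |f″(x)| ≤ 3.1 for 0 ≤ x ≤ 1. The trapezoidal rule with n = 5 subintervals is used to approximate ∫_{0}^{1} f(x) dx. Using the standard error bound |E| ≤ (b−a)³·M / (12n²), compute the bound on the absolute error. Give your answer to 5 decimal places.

|E| ≤ (1)³·3.1 / (12·5²) = 3.1/300 = 0.01033.

0.01033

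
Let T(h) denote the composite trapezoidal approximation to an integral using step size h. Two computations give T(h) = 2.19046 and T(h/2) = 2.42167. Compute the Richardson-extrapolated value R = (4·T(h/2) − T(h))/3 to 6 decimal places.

2.498740

R = (4·T(h/2) − T(h)) / 3 = (4·2.42167 − 2.19046)/3 = (7.49622)/3 = 2.498740.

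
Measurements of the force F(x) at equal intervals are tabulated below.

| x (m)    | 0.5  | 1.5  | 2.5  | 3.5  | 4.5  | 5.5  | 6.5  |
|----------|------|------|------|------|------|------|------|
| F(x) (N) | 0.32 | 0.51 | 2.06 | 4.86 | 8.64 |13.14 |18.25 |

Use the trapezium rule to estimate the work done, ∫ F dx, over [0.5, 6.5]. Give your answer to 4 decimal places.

38.4950

h = 1, n = 6.
(h/2)·[y₀ + 2y₁ + 2y₂ + 2y₃ + 2y₄ + 2y₅ + y₆] = 0.5·(76.99) = 38.4950.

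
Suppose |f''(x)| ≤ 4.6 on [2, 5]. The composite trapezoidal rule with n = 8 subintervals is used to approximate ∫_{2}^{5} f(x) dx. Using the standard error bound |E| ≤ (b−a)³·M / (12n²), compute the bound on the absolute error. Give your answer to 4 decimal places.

|E| ≤ (3)³·4.6 / (12·8²) = 124.2/768 = 0.1617.

0.1617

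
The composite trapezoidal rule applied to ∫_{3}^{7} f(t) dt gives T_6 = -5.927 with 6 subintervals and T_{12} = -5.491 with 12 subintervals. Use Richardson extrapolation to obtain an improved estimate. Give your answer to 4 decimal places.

-5.3457

R = (4·T_{12} − T_6) / 3 = (4·(-5.491) − (-5.927))/3 = (-16.037)/3 = -5.3457.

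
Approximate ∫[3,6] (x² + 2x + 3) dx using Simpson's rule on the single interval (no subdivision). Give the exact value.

S = (b−a)/6 · [f(3) + 4f(4.5) + f(6)] = 0.5·[18 + 4·32.25 + 51] = 99.

99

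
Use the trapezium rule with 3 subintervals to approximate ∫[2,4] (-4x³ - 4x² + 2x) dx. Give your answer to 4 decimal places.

h = (4 − 2)/3 = 0.666667.
Nodes x₀,…,x₃ = 2, 2.666667, 3.333333, 4.
f(x) = -4x³ - 4x² + 2x: f₀=-44, f₁=-98.962963, f₂=-185.925926, f₃=-312.
(h/2)·[f₀ + 2f₁ + 2f₂ + f₃] = 0.333333·(-925.777778) = -308.5926.

-308.5926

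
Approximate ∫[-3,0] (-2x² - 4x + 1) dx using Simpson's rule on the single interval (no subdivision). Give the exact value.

3

S = (b−a)/6 · [f(-3) + 4f(-1.5) + f(0)] = 0.5·[(-5) + 4·2.5 + 1] = 3.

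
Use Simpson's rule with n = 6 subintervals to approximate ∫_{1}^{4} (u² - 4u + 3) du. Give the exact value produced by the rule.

h = (4 − 1)/6 = 0.5.
Nodes u₀,…,u₆ = 1, 1.5, 2, 2.5, 3, 3.5, 4.
f(u) = u² - 4u + 3: f₀=0, f₁=-0.75, f₂=-1, f₃=-0.75, f₄=0, f₅=1.25, f₆=3.
(h/3)·[f₀ + 4f₁ + 2f₂ + 4f₃ + 2f₄ + 4f₅ + f₆] = 0.166667·(0) = 0.

0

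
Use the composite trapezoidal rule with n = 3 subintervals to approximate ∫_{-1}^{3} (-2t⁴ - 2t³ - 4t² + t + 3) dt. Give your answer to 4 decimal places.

h = (3 − (-1))/3 = 1.333333.
Nodes t₀,…,t₃ = -1, 0.333333, 1.666667, 3.
f(t) = -2t⁴ - 2t³ - 4t² + t + 3: f₀=-2, f₁=2.790123, f₂=-31.135802, f₃=-246.
(h/2)·[f₀ + 2f₁ + 2f₂ + f₃] = 0.666667·(-304.691358) = -203.1276.

-203.1276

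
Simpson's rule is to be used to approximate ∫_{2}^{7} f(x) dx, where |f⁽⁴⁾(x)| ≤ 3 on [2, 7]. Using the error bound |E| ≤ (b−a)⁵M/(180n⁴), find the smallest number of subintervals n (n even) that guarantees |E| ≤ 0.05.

Need 9375/(180n⁴) ≤ 0.05.
n⁴ ≥ 9375/(180·0.05) = 1041.67 ⇒ n ≥ 5.6811, so the smallest even n is 6. (n must be even for Simpson's rule.)

6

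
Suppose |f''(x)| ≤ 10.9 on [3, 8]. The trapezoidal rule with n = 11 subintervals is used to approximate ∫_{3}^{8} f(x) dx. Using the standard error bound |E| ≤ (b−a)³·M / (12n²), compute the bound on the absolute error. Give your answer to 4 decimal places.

0.9384

|E| ≤ (5)³·10.9 / (12·11²) = 1362.5/1452 = 0.9384.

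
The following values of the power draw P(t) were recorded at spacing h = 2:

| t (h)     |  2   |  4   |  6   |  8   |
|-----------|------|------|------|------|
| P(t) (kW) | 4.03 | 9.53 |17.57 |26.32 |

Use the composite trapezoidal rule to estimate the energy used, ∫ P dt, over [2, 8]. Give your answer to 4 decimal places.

84.5500

h = 2, n = 3.
(h/2)·[y₀ + 2y₁ + 2y₂ + y₃] = 1·(84.55) = 84.5500.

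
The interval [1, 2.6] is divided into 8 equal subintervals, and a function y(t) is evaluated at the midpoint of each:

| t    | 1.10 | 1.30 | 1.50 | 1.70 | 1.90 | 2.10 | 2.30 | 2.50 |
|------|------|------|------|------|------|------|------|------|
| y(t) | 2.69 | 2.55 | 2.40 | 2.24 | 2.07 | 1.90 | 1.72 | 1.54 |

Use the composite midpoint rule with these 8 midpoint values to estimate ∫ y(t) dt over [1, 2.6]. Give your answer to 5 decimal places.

h = 0.2, n = 8.
h·[y(m₁) + y(m₂) + y(m₃) + y(m₄) + y(m₅) + y(m₆) + y(m₇) + y(m₈)] = 0.2·(17.11) = 3.42200.

3.42200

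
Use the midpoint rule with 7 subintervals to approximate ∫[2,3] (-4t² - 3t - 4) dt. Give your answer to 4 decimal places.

-36.8265

h = (3 − 2)/7 = 0.142857.
Midpoints m₁,…,m₇ = 2.071429, 2.214286, 2.357143, 2.5, 2.642857, 2.785714, 2.928571.
f(m₁)=-27.377551, f(m₂)=-30.255102, f(m₃)=-33.295918, f(m₄)=-36.5, f(m₅)=-39.867347, f(m₆)=-43.397959, f(m₇)=-47.091837.
h·[f(m₁) + f(m₂) + f(m₃) + f(m₄) + f(m₅) + f(m₆) + f(m₇)] = 0.142857·(-257.785714) = -36.8265.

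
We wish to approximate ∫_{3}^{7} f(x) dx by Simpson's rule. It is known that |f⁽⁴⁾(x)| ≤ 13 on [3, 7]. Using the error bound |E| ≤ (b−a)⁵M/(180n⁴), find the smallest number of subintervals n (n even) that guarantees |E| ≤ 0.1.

6

Need 13312/(180n⁴) ≤ 0.1.
n⁴ ≥ 13312/(180·0.1) = 739.556 ⇒ n ≥ 5.2149, so the smallest even n is 6. (n must be even for Simpson's rule.)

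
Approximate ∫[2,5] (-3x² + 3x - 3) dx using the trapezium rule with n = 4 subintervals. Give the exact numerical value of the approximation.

h = (5 − 2)/4 = 0.75.
Nodes x₀,…,x₄ = 2, 2.75, 3.5, 4.25, 5.
f(x) = -3x² + 3x - 3: f₀=-9, f₁=-17.4375, f₂=-29.25, f₃=-44.4375, f₄=-63.
(h/2)·[f₀ + 2f₁ + 2f₂ + 2f₃ + f₄] = 0.375·(-254.25) = -95.34375.

-95.34375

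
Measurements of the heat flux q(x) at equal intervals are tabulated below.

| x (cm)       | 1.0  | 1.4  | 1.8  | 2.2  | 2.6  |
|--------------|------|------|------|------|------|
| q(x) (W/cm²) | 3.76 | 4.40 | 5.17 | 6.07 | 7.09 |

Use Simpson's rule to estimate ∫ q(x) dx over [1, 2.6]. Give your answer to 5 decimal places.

h = 0.4, n = 4.
(h/3)·[y₀ + 4y₁ + 2y₂ + 4y₃ + y₄] = 0.133333·(63.07) = 8.40933.

8.40933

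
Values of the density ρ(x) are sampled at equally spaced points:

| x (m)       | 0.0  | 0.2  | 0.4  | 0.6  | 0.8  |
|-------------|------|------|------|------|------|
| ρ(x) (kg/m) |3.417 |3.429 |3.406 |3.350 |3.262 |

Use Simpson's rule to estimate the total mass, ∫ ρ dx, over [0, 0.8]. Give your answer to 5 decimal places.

h = 0.2, n = 4.
(h/3)·[y₀ + 4y₁ + 2y₂ + 4y₃ + y₄] = 0.066667·(40.607) = 2.70713.

2.70713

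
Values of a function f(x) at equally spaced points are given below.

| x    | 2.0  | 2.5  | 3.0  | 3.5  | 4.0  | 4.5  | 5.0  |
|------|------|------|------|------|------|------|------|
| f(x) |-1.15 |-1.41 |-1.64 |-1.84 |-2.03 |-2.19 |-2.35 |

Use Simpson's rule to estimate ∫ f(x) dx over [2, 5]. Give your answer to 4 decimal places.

-5.4333

h = 0.5, n = 6.
(h/3)·[y₀ + 4y₁ + 2y₂ + 4y₃ + 2y₄ + 4y₅ + y₆] = 0.166667·(-32.60) = -5.4333.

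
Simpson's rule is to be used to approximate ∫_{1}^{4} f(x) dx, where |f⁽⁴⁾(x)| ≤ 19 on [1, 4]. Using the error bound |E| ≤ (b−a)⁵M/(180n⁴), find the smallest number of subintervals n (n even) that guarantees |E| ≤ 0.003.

Need 4617/(180n⁴) ≤ 0.003.
n⁴ ≥ 4617/(180·0.003) = 8550 ⇒ n ≥ 9.6159, so the smallest even n is 10. (n must be even for Simpson's rule.)

10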